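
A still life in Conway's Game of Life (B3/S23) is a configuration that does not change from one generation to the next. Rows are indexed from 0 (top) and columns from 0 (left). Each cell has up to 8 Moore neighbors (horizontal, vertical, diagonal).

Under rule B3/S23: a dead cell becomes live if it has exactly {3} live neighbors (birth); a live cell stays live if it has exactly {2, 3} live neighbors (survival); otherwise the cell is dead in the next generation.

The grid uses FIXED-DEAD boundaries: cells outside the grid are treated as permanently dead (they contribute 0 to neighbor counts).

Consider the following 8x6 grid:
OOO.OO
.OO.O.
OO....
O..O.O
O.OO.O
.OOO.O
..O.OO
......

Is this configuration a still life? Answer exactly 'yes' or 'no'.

Compute generation 1 and compare to generation 0 (given above):
Generation 1:
O.O.OO
....OO
O..OO.
O..O..
O....O
.....O
.OO.OO
......
Cell (0,1) differs: gen0=1 vs gen1=0 -> NOT a still life.

Answer: no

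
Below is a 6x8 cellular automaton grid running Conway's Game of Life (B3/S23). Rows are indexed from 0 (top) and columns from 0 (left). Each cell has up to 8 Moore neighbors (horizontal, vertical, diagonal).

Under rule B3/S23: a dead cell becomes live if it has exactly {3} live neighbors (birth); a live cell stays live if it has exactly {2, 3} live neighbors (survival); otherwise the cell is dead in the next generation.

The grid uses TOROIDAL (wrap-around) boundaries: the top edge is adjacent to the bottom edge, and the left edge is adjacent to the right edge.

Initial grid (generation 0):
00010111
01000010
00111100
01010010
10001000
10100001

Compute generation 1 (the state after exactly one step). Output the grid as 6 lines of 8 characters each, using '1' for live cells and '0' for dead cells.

Answer: 01100100
00000001
01011110
01000000
10110000
11011100

Derivation:
Simulating step by step:
Generation 0 (given above): 18 live cells
Generation 1: 18 live cells
(generation 1 grid is the final answer)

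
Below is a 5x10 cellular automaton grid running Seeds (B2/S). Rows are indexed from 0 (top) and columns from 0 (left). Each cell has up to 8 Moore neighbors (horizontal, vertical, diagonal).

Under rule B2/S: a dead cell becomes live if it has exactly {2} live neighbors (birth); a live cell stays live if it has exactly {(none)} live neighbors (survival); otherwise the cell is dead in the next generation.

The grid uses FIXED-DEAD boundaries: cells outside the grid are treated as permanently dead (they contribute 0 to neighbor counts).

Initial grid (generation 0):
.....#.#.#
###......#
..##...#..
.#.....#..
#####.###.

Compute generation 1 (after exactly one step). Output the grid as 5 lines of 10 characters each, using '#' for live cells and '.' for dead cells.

Simulating step by step:
Generation 0 (given above): 20 live cells
Generation 1: 8 live cells
(generation 1 grid is the final answer)

Answer: #.#...#...
....#..#..
......#...
.....#....
.....#....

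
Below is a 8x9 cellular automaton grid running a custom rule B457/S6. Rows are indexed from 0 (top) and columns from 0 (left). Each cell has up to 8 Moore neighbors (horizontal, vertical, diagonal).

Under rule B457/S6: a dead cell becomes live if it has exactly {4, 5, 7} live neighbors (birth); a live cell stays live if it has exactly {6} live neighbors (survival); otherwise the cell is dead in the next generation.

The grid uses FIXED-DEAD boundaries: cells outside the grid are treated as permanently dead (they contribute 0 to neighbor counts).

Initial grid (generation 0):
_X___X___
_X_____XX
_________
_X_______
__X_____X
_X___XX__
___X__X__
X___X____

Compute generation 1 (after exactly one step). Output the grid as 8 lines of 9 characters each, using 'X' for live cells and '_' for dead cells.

Simulating step by step:
Generation 0 (given above): 15 live cells
Generation 1: 1 live cells
(generation 1 grid is the final answer)

Answer: _________
_________
_________
_________
_________
_________
_____X___
_________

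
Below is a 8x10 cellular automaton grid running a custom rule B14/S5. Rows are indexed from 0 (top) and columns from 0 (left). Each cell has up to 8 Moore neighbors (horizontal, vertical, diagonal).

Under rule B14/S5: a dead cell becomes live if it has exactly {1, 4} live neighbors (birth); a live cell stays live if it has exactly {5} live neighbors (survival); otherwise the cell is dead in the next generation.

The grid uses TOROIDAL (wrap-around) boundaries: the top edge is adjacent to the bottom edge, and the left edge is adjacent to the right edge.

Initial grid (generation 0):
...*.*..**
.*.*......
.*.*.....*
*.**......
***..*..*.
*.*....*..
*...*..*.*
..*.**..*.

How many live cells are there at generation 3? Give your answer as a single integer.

Simulating step by step:
Generation 0 (given above): 28 live cells
Generation 1: 20 live cells
..*.......
*...****..
*.......*.
..*..***.*
...*.....*
........*.
.*.*....*.
...*......
Generation 2: 16 live cells
*.......**
..*.......
..*......*
........*.
.*......*.
.*........
*.........
*.*....***
Generation 3: 17 live cells
.*....*..*
.......*.*
*......*..
...*......
..........
.......**.
.*.*..*..*
.*.*..*...
Population at generation 3: 17

Answer: 17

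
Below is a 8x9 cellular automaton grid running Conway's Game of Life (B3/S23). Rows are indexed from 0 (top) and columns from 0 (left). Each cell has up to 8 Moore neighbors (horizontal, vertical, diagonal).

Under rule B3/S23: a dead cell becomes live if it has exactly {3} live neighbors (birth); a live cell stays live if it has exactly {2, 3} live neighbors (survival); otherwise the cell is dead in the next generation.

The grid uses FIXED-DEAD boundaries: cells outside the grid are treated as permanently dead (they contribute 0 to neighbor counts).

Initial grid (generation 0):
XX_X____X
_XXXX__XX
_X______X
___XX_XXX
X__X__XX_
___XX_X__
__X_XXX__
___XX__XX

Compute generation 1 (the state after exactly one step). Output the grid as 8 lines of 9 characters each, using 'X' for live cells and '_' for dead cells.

Simulating step by step:
Generation 0 (given above): 32 live cells
Generation 1: 28 live cells
(generation 1 grid is the final answer)

Answer: XX_XX__XX
___XX__XX
_X___XX__
__XXXXX_X
__X_____X
__X______
__X___X__
___XX_XX_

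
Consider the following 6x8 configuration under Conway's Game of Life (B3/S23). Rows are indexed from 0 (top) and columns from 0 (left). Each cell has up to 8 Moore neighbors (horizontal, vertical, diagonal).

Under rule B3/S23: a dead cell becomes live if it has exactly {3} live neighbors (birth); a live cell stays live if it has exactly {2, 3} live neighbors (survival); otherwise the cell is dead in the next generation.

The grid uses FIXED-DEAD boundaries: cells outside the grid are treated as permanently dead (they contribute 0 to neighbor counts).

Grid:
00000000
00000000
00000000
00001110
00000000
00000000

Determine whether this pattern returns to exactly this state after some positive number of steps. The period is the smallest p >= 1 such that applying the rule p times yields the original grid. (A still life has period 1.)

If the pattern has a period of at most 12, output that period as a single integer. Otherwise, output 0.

Answer: 2

Derivation:
Simulating and comparing each generation to the original:
Gen 0 (original, given above): 3 live cells
Gen 1: 3 live cells, differs from original
Gen 2: 3 live cells, MATCHES original -> period = 2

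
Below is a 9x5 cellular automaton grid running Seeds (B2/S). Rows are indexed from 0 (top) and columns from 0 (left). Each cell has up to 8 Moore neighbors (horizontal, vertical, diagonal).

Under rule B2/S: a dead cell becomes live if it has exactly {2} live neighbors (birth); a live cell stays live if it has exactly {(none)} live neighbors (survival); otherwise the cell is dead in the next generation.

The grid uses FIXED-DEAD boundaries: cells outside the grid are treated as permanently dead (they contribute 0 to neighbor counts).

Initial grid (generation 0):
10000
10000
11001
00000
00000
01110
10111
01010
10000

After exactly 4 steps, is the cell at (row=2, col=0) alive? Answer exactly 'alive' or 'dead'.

Answer: dead

Derivation:
Simulating step by step:
Generation 0 (given above): 15 live cells
Generation 1: 8 live cells
01000
00000
00000
11000
01010
10000
00000
00000
01100
Generation 2: 6 live cells
00000
00000
11000
00000
00000
01100
00000
01100
00000
Generation 3: 10 live cells
00000
11000
00000
11000
01100
00000
10010
00000
01100
Generation 4: 7 live cells
11000
00000
00100
00000
00000
10010
00000
10010
00000

Cell (2,0) at generation 4: 0 -> dead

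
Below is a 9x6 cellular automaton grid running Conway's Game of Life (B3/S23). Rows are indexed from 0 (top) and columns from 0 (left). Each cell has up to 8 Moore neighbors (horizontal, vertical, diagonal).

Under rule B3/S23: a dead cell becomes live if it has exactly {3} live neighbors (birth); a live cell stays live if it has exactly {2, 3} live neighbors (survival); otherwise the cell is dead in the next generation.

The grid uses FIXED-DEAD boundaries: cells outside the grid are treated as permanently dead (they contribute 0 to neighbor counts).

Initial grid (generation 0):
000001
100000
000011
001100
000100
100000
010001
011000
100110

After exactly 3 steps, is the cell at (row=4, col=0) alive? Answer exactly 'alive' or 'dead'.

Answer: dead

Derivation:
Simulating step by step:
Generation 0 (given above): 15 live cells
Generation 1: 19 live cells
000000
000011
000110
001100
001100
000000
111000
111110
011100
Generation 2: 12 live cells
000000
000111
001001
000000
001100
000100
100000
000010
100010
Generation 3: 12 live cells
000010
000111
000101
001100
001100
001100
000000
000000
000000

Cell (4,0) at generation 3: 0 -> dead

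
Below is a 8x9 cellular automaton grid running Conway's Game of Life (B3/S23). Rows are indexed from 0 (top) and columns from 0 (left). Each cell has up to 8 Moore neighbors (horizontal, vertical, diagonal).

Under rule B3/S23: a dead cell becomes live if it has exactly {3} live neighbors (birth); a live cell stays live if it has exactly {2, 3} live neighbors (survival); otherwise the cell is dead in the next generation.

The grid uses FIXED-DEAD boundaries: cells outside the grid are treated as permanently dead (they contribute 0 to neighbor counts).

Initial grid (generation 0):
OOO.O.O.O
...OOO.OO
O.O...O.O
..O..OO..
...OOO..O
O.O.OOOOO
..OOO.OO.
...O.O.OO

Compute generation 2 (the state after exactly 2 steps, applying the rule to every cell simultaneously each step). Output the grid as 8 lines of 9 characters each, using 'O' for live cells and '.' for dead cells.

Answer: .O.O.O.O.
O....O..O
O.OO...O.
O..O...O.
O..O...O.
O..O.....
.......OO
.OOO.....

Derivation:
Simulating step by step:
Generation 0 (given above): 38 live cells
Generation 1: 27 live cells
.OO.O.O.O
O...O...O
.OO.....O
.OO...O..
.OO.....O
.OO.....O
.OO......
..OO.O.OO
Generation 2: 24 live cells
(generation 2 grid is the final answer)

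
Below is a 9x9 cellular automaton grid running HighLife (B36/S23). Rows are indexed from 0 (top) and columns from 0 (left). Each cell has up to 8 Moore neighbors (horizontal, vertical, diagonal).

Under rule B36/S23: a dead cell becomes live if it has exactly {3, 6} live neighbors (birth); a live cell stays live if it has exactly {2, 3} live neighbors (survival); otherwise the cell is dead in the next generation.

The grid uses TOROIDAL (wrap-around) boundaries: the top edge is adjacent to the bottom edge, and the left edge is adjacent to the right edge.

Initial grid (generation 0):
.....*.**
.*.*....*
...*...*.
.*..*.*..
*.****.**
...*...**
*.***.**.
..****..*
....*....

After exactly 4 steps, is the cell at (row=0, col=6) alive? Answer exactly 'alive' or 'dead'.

Simulating step by step:
Generation 0 (given above): 33 live cells
Generation 1: 32 live cells
*...*..**
*.*.*.*.*
*..**..*.
**....*..
***..*...
....*....
**....*..
.**...***
......***
Generation 2: 29 live cells
.*.*.....
....*.*..
..***.**.
...****..
*.*..*...
..*..*...
***..**.*
.**..*...
.*...*...
Generation 3: 28 live cells
..*.**...
....*.**.
..*....*.
.*.....*.
.**......
.*****..*
*..****..
....**...
**..*....
Generation 4: 18 live cells
.*..*.*..
....*.**.
.......**
.*.......
....*....
......*..
**....*..
**....*..
.*.......

Cell (0,6) at generation 4: 1 -> alive

Answer: alive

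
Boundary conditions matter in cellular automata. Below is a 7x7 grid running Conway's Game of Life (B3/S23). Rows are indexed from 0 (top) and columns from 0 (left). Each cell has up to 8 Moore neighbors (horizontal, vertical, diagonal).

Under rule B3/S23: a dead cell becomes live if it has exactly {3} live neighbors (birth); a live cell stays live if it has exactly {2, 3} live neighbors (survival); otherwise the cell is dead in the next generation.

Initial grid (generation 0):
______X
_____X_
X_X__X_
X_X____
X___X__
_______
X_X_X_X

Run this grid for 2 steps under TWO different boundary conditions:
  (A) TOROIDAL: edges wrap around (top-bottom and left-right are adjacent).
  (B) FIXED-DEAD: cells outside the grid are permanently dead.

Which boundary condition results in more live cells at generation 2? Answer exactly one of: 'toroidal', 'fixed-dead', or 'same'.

Under TOROIDAL boundary, generation 2:
X______
______X
_______
_______
_X__X__
_XX_XX_
____X__
Population = 9

Under FIXED-DEAD boundary, generation 2:
_______
_______
_______
_______
XX__X__
__X____
_______
Population = 4

Comparison: toroidal=9, fixed-dead=4 -> toroidal

Answer: toroidal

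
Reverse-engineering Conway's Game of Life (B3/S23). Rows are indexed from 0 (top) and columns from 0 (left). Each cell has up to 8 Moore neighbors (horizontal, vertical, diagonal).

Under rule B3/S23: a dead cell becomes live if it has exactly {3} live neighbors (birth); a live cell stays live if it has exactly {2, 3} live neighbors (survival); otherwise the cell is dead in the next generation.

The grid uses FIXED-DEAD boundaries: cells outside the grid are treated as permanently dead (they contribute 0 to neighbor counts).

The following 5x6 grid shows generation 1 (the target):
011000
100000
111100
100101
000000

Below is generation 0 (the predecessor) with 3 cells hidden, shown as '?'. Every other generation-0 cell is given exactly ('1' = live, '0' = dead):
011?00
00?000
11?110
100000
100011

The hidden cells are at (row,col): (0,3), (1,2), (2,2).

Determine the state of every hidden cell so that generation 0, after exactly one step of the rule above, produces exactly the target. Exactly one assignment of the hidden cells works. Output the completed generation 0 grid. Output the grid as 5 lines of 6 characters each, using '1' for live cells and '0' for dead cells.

Answer: 011000
001000
110110
100000
100011

Derivation:
Hidden generation-0 cells (in order): (0,3), (1,2), (2,2).
A hidden cell only influences target cells in its own 3x3 neighborhood. Try each of the 2^3 = 8 assignments, step the completed generation 0 forward once under B3/S23, and compare with the target:
  (0,3)=0 (1,2)=0 (2,2)=0 -> step gives (0,1)='0' but target has '1' -> reject
  (0,3)=0 (1,2)=0 (2,2)=1 -> step gives (0,1)='0' but target has '1' -> reject
  (0,3)=0 (1,2)=1 (2,2)=0 -> step reproduces the target at every cell -> ACCEPT
  (0,3)=0 (1,2)=1 (2,2)=1 -> step gives (2,1)='0' but target has '1' -> reject
  (0,3)=1 (1,2)=0 (2,2)=0 -> step gives (0,1)='0' but target has '1' -> reject
  (0,3)=1 (1,2)=0 (2,2)=1 -> step gives (0,1)='0' but target has '1' -> reject
  (0,3)=1 (1,2)=1 (2,2)=0 -> step gives (0,3)='1' but target has '0' -> reject
  (0,3)=1 (1,2)=1 (2,2)=1 -> step gives (0,3)='1' but target has '0' -> reject
Unique solution: (0,3)=dead, (1,2)=live, (2,2)=dead.
Check: live-neighbor counts of every cell in the completed generation 0:
122200
354421
233211
342343
120111
Applying B3/S23 to generation 0 with these counts gives:
011000
100000
111100
100101
000000
which matches the target exactly.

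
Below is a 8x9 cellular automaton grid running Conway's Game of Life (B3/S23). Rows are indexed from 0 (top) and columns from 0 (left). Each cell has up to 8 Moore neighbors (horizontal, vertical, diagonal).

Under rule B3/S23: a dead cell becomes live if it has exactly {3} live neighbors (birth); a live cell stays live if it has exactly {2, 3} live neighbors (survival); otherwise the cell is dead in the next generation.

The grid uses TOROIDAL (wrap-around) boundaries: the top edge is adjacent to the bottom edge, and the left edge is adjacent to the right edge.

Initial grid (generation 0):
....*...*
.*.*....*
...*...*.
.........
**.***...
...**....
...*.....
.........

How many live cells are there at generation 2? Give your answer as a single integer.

Simulating step by step:
Generation 0 (given above): 15 live cells
Generation 1: 16 live cells
*........
*.***..**
..*......
..**.....
..**.*...
.....*...
...**....
.........
Generation 2: 16 live cells
**.*.....
*.**....*
....*...*
.*..*....
..**.....
..*..*...
....*....
.........
Population at generation 2: 16

Answer: 16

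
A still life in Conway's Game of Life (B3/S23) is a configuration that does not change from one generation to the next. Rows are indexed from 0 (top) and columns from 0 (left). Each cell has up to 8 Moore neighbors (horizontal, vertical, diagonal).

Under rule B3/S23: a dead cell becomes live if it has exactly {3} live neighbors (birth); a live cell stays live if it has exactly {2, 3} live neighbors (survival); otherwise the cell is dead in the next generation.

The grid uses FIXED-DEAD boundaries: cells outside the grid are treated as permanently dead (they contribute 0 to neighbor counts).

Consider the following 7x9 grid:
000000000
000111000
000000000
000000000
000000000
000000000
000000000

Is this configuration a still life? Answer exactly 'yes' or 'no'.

Compute generation 1 and compare to generation 0 (given above):
Generation 1:
000010000
000010000
000010000
000000000
000000000
000000000
000000000
Cell (0,4) differs: gen0=0 vs gen1=1 -> NOT a still life.

Answer: no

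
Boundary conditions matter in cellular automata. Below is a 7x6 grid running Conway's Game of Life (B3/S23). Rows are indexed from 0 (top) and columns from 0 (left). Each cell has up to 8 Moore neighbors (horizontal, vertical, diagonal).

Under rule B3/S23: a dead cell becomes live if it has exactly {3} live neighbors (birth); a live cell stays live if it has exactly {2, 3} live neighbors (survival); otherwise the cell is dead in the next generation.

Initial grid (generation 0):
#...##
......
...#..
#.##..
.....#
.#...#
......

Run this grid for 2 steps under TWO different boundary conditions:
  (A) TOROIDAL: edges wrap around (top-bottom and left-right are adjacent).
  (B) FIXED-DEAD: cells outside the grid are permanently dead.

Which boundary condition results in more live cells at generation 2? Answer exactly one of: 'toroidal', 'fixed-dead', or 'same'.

Under TOROIDAL boundary, generation 2:
.....#
...###
..#..#
.....#
###.##
##.##.
.....#
Population = 17

Under FIXED-DEAD boundary, generation 2:
......
...#..
..#...
....#.
.##.#.
......
......
Population = 6

Comparison: toroidal=17, fixed-dead=6 -> toroidal

Answer: toroidal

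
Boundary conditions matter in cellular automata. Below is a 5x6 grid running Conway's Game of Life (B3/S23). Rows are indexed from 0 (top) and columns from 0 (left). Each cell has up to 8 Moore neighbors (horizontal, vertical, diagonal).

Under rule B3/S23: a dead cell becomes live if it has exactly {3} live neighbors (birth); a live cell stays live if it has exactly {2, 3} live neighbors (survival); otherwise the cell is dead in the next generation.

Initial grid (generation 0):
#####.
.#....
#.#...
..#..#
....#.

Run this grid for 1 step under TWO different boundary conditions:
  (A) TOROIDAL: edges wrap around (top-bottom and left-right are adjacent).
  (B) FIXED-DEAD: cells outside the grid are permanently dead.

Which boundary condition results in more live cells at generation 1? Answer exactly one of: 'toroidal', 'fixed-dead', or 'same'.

Under TOROIDAL boundary, generation 1:
######
.....#
#.#...
.#.#.#
#...#.
Population = 14

Under FIXED-DEAD boundary, generation 1:
####..
......
..#...
.#.#..
......
Population = 7

Comparison: toroidal=14, fixed-dead=7 -> toroidal

Answer: toroidal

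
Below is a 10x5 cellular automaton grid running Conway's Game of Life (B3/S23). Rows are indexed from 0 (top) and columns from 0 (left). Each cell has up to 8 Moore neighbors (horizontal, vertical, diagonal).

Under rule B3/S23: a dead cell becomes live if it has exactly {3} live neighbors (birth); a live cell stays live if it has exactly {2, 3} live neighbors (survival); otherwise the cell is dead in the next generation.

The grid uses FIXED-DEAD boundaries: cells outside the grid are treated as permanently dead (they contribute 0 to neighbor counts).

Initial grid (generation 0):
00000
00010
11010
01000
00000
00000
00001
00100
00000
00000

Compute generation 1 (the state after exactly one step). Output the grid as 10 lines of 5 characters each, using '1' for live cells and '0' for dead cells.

Simulating step by step:
Generation 0 (given above): 7 live cells
Generation 1: 6 live cells
(generation 1 grid is the final answer)

Answer: 00000
00100
11000
11100
00000
00000
00000
00000
00000
00000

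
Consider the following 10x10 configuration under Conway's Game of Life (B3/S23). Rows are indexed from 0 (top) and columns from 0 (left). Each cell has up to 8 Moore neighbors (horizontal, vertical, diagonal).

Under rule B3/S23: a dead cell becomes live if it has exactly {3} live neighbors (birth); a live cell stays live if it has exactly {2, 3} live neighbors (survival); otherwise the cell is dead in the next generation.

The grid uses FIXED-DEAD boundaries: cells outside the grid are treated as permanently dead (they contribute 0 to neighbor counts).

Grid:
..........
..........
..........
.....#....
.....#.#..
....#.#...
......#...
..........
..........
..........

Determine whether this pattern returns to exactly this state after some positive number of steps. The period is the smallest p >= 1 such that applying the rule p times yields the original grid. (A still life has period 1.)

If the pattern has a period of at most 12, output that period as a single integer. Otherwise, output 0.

Simulating and comparing each generation to the original:
Gen 0 (original, given above): 6 live cells
Gen 1: 6 live cells, differs from original
Gen 2: 6 live cells, MATCHES original -> period = 2

Answer: 2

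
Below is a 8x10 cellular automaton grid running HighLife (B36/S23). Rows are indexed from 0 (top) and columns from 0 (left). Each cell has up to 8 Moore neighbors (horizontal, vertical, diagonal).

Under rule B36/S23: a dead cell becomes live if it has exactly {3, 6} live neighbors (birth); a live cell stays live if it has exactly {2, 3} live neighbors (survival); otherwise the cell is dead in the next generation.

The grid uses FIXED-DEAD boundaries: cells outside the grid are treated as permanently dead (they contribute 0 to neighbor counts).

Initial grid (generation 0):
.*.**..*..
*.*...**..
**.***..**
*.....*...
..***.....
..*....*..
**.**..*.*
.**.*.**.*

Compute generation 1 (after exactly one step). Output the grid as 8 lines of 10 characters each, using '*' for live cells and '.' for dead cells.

Answer: .***..**..
*.....**..
*.****..*.
*.........
.***......
...*....*.
*...**.*..
***.****..

Derivation:
Simulating step by step:
Generation 0 (given above): 34 live cells
Generation 1: 31 live cells
(generation 1 grid is the final answer)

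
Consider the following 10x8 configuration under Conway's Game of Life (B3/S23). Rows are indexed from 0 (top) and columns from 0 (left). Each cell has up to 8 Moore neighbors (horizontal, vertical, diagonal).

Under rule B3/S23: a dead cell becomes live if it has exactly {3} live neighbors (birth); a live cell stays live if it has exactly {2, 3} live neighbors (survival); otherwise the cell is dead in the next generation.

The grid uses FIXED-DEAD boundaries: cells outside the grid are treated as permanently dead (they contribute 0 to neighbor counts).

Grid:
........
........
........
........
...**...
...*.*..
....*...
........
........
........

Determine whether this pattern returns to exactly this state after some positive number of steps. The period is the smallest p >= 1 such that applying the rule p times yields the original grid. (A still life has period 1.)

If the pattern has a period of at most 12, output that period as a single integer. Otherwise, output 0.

Simulating and comparing each generation to the original:
Gen 0 (original, given above): 5 live cells
Gen 1: 5 live cells, MATCHES original -> period = 1

Answer: 1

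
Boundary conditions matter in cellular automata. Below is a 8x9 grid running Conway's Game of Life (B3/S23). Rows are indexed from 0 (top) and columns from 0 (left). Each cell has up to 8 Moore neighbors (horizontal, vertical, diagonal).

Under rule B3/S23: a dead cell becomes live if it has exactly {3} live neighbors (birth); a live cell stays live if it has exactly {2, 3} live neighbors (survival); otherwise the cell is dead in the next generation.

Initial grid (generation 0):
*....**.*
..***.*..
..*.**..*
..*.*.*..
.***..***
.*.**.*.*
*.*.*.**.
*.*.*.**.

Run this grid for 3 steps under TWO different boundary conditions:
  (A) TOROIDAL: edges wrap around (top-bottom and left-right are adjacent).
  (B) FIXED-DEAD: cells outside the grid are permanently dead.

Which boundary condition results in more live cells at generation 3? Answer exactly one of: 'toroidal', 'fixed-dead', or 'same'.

Under TOROIDAL boundary, generation 3:
..**.....
....*.**.
..**.**..
..**.....
.**....**
***..*...
.**.**...
.****....
Population = 27

Under FIXED-DEAD boundary, generation 3:
..*****..
.*.....*.
*..*.*.*.
.*.*.....
.**.....*
..*....**
..*...***
.........
Population = 23

Comparison: toroidal=27, fixed-dead=23 -> toroidal

Answer: toroidal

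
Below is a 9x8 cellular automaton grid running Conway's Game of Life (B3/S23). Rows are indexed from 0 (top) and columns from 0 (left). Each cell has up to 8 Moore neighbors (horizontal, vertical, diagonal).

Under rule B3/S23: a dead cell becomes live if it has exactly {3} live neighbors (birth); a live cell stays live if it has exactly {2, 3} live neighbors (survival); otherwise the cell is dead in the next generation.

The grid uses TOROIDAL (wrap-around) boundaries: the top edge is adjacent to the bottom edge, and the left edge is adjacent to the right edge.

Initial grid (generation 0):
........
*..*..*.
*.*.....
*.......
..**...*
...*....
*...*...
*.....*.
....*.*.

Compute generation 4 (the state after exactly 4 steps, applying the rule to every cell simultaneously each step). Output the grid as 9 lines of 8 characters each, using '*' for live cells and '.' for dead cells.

Answer: ......**
.**..*..
*..*..*.
........
.*......
...*....
........
........
........

Derivation:
Simulating step by step:
Generation 0 (given above): 16 live cells
Generation 1: 17 live cells
.....*.*
.*.....*
*.......
*.**...*
..**....
..***...
.......*
........
.....*.*
Generation 2: 12 live cells
.......*
......**
..*.....
*.**...*
........
..*.*...
...*....
......*.
........
Generation 3: 16 live cells
......**
......**
****..*.
.***....
.**.....
...*....
...*....
........
........
Generation 4: 10 live cells
(generation 4 grid is the final answer)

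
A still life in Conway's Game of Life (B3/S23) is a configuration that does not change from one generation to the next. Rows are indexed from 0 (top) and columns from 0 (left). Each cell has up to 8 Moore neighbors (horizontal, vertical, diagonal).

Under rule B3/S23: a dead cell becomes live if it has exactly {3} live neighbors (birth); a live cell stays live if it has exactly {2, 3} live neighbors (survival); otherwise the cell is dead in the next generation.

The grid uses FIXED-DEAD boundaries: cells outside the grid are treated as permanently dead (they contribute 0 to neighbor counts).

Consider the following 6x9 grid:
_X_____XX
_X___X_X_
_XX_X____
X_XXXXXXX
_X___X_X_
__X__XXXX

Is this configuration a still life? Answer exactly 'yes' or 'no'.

Answer: no

Derivation:
Compute generation 1 and compare to generation 0 (given above):
Generation 1:
______XXX
XX____XXX
X_______X
X______XX
_X_______
_____X_XX
Cell (0,1) differs: gen0=1 vs gen1=0 -> NOT a still life.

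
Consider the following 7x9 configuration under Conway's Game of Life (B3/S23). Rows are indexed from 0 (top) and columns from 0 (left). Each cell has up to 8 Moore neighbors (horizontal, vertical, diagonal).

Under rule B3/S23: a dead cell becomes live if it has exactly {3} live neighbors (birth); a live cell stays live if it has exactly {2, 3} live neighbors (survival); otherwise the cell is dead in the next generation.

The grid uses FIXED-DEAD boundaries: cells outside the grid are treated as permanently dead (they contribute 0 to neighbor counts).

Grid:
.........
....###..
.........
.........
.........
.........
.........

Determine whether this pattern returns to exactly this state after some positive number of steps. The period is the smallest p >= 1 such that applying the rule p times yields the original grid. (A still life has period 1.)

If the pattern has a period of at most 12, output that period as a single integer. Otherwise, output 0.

Answer: 2

Derivation:
Simulating and comparing each generation to the original:
Gen 0 (original, given above): 3 live cells
Gen 1: 3 live cells, differs from original
Gen 2: 3 live cells, MATCHES original -> period = 2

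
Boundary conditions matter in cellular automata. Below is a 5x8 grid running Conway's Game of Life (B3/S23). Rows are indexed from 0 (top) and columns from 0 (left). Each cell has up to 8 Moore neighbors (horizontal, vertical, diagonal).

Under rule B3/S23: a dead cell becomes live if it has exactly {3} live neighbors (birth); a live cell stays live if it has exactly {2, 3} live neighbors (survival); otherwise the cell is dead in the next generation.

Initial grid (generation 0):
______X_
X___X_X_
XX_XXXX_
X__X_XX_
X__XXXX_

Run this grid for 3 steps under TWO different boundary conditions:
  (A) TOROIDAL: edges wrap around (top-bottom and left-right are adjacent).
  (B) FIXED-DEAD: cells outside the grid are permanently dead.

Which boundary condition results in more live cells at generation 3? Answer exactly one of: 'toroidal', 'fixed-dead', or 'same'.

Answer: toroidal

Derivation:
Under TOROIDAL boundary, generation 3:
_____XX_
_____XX_
___X_X__
___XX___
____X___
Population = 9

Under FIXED-DEAD boundary, generation 3:
___X___X
_______X
__X_____
___XX_XX
________
Population = 8

Comparison: toroidal=9, fixed-dead=8 -> toroidal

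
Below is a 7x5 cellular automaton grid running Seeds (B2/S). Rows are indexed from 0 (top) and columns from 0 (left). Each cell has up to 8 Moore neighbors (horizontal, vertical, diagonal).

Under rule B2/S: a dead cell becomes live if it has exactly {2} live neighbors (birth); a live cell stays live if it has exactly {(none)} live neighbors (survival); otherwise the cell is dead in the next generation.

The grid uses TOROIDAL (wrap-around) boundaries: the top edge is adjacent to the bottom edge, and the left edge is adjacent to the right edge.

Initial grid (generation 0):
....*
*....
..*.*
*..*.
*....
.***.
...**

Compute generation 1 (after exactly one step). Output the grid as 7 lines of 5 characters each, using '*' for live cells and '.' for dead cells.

Answer: .....
.*...
.....
..*..
.....
.....
.*...

Derivation:
Simulating step by step:
Generation 0 (given above): 12 live cells
Generation 1: 3 live cells
(generation 1 grid is the final answer)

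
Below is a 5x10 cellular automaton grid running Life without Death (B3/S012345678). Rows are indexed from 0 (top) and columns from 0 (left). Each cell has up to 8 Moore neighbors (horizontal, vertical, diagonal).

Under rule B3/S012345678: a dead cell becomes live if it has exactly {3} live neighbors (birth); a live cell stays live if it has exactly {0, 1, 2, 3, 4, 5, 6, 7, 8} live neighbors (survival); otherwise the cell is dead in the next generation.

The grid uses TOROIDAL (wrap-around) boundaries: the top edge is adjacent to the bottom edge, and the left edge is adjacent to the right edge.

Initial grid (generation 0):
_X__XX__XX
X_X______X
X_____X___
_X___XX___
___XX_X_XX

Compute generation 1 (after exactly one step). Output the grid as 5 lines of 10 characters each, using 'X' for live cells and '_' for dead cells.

Answer: _XX_XX_XXX
X_X__X__XX
X____XX__X
XX__XXX__X
__XXX_X_XX

Derivation:
Simulating step by step:
Generation 0 (given above): 18 live cells
Generation 1: 28 live cells
(generation 1 grid is the final answer)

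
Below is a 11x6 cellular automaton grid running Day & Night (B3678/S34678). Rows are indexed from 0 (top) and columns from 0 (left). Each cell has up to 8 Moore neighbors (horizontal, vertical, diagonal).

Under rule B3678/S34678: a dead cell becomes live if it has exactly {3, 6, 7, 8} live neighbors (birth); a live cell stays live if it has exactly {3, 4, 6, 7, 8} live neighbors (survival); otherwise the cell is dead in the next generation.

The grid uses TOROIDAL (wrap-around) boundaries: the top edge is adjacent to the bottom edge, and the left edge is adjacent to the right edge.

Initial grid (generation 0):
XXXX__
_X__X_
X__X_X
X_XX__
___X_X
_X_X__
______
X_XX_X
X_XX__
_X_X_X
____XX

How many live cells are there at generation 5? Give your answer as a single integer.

Simulating step by step:
Generation 0 (given above): 28 live cells
Generation 1: 31 live cells
XXXX__
_X__X_
X__X_X
XXXX__
XX_X__
__X_X_
XX_XX_
__XXX_
X__X__
___X_X
____XX
Generation 2: 30 live cells
XXXX__
_X__X_
X__X_X
___X__
X_XXXX
__X_X_
_X_XX_
X_X_X_
___X_X
X____X
_X__XX
Generation 3: 31 live cells
XXXX__
_X__X_
__X___
_X_XX_
_XX_XX
X_XX__
_X__X_
_XX_X_
_X___X
X____X
XX_XXX
Generation 4: 34 live cells
___X__
XX____
_XX_X_
XX_XXX
_X_XXX
X_XX__
XX___X
_XXX_X
_XX_XX
X_X___
X__XX_
Generation 5: 32 live cells
XXX_XX
_X_X__
X_X_X_
_XX_X_
XXX_X_
__XX__
__X__X
X__X_X
____XX
X_X___
_XXX_X
Population at generation 5: 32

Answer: 32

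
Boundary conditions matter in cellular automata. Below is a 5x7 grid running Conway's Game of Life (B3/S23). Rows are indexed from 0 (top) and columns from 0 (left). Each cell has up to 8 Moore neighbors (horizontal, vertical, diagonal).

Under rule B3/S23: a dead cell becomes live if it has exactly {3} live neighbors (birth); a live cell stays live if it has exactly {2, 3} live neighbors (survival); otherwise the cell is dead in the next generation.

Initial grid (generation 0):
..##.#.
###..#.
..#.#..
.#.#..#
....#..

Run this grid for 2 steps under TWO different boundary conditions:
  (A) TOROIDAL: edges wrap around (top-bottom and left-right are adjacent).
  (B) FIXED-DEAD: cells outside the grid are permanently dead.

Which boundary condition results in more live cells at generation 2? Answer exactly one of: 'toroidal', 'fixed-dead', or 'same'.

Under TOROIDAL boundary, generation 2:
...#...
#..#...
.......
.......
.......
Population = 3

Under FIXED-DEAD boundary, generation 2:
...##..
.....#.
......#
...#.#.
...##..
Population = 8

Comparison: toroidal=3, fixed-dead=8 -> fixed-dead

Answer: fixed-dead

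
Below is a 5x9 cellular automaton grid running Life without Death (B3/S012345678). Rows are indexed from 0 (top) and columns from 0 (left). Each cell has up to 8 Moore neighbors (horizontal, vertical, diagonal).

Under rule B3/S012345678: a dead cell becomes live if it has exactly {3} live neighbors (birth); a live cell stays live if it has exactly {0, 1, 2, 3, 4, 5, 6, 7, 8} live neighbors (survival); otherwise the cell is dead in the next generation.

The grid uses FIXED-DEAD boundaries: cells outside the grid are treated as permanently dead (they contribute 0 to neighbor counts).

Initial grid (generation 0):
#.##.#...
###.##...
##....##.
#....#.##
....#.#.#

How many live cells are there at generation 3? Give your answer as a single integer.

Simulating step by step:
Generation 0 (given above): 20 live cells
Generation 1: 25 live cells
#.##.#...
###.##...
###.#.###
##...#.##
....###.#
Generation 2: 28 live cells
#.##.#...
###.##.#.
###.#.###
####.#.##
....###.#
Generation 3: 33 live cells
#.##.##..
###.##.##
###.#.###
####.#.##
.######.#
Population at generation 3: 33

Answer: 33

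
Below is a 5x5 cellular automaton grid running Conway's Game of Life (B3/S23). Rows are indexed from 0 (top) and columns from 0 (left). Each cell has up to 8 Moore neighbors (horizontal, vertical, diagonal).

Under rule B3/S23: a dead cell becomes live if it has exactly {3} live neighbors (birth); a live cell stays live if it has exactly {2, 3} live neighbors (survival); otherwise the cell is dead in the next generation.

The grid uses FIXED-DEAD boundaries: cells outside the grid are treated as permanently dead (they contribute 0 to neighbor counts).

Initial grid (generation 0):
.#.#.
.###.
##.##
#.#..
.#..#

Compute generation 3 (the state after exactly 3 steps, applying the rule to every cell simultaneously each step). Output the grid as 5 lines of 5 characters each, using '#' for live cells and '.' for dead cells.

Answer: .....
.....
..#..
##...
.....

Derivation:
Simulating step by step:
Generation 0 (given above): 13 live cells
Generation 1: 8 live cells
.#.#.
.....
#...#
#.#.#
.#...
Generation 2: 5 live cells
.....
.....
.#.#.
#..#.
.#...
Generation 3: 3 live cells
(generation 3 grid is the final answer)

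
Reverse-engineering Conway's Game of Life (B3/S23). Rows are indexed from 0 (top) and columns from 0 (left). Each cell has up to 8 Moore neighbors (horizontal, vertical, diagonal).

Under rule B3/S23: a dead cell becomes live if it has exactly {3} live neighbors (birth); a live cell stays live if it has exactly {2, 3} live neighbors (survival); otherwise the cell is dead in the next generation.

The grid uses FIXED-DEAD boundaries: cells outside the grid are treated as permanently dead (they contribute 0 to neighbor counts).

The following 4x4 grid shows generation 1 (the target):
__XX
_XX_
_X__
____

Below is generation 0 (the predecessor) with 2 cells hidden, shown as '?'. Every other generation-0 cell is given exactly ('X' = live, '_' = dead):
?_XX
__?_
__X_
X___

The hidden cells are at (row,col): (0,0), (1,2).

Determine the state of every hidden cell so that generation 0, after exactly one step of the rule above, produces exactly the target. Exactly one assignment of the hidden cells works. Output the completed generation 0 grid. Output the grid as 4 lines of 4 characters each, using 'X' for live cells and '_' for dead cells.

Answer: __XX
__X_
__X_
X___

Derivation:
Hidden generation-0 cells (in order): (0,0), (1,2).
A hidden cell only influences target cells in its own 3x3 neighborhood. Try each of the 2^2 = 4 assignments, step the completed generation 0 forward once under B3/S23, and compare with the target:
  (0,0)=_ (1,2)=_ -> step gives (0,2)='_' but target has 'X' -> reject
  (0,0)=_ (1,2)=X -> step reproduces the target at every cell -> ACCEPT
  (0,0)=X (1,2)=_ -> step gives (0,2)='_' but target has 'X' -> reject
  (0,0)=X (1,2)=X -> step gives (0,1)='X' but target has '_' -> reject
Unique solution: (0,0)=dead, (1,2)=live.
Check: live-neighbor counts of every cell in the completed generation 0:
0222
0334
1312
0211
Applying B3/S23 to generation 0 with these counts gives:
__XX
_XX_
_X__
____
which matches the target exactly.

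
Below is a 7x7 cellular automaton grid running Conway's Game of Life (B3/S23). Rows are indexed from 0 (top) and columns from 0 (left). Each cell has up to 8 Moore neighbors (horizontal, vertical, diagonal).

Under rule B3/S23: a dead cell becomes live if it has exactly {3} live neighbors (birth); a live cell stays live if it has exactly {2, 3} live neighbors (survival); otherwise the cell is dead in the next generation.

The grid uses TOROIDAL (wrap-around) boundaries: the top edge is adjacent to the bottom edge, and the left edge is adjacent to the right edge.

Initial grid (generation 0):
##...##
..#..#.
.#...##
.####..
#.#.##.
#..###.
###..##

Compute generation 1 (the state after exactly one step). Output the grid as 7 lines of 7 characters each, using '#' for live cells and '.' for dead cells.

Answer: ....#..
..#.#..
##...##
.......
#......
.......
..##...

Derivation:
Simulating step by step:
Generation 0 (given above): 26 live cells
Generation 1: 10 live cells
(generation 1 grid is the final answer)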